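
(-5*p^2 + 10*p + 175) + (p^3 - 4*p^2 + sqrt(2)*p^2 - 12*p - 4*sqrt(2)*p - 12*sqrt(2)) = p^3 - 9*p^2 + sqrt(2)*p^2 - 4*sqrt(2)*p - 2*p - 12*sqrt(2) + 175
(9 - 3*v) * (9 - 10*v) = 30*v^2 - 117*v + 81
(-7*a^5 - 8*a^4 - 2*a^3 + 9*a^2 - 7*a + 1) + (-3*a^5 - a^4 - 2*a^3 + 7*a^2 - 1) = -10*a^5 - 9*a^4 - 4*a^3 + 16*a^2 - 7*a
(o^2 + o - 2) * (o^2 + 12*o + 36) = o^4 + 13*o^3 + 46*o^2 + 12*o - 72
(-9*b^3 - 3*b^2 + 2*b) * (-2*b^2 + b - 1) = 18*b^5 - 3*b^4 + 2*b^3 + 5*b^2 - 2*b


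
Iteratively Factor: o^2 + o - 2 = (o + 2)*(o - 1)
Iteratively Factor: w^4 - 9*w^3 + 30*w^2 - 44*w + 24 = (w - 2)*(w^3 - 7*w^2 + 16*w - 12) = (w - 2)^2*(w^2 - 5*w + 6) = (w - 2)^3*(w - 3)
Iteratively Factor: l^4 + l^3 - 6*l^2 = (l)*(l^3 + l^2 - 6*l) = l^2*(l^2 + l - 6) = l^2*(l + 3)*(l - 2)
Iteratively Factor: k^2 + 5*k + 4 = (k + 1)*(k + 4)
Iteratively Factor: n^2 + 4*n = (n)*(n + 4)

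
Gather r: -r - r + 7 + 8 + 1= 16 - 2*r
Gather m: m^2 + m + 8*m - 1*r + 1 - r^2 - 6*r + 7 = m^2 + 9*m - r^2 - 7*r + 8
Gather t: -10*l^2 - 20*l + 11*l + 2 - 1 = -10*l^2 - 9*l + 1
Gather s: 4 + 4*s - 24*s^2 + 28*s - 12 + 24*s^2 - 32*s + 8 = 0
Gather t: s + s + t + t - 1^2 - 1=2*s + 2*t - 2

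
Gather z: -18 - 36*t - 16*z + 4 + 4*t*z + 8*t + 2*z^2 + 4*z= -28*t + 2*z^2 + z*(4*t - 12) - 14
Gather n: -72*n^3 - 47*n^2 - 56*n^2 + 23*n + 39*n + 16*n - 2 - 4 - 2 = -72*n^3 - 103*n^2 + 78*n - 8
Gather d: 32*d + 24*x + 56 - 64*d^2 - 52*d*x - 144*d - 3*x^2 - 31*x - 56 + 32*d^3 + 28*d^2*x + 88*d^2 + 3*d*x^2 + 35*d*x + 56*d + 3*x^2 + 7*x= 32*d^3 + d^2*(28*x + 24) + d*(3*x^2 - 17*x - 56)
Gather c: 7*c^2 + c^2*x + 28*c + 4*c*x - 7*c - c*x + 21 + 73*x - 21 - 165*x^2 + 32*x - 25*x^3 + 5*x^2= c^2*(x + 7) + c*(3*x + 21) - 25*x^3 - 160*x^2 + 105*x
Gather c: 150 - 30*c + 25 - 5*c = 175 - 35*c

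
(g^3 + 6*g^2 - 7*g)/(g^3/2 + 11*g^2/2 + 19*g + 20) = 2*g*(g^2 + 6*g - 7)/(g^3 + 11*g^2 + 38*g + 40)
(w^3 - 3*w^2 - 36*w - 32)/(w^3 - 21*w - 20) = (w - 8)/(w - 5)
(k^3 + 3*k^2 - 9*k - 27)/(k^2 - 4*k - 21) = (k^2 - 9)/(k - 7)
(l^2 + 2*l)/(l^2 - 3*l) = (l + 2)/(l - 3)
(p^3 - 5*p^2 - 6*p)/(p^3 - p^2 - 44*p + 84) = p*(p + 1)/(p^2 + 5*p - 14)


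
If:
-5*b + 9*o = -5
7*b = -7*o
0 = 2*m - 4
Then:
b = 5/14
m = 2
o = -5/14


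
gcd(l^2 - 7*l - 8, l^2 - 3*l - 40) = l - 8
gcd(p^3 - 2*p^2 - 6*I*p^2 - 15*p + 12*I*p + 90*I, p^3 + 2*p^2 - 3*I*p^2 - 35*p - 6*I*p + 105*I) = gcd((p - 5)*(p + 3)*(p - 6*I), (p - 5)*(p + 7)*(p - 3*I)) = p - 5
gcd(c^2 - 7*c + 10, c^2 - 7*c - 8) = 1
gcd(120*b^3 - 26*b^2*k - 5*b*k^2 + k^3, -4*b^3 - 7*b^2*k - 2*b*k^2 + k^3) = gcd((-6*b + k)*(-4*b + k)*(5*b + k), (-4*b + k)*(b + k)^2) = 4*b - k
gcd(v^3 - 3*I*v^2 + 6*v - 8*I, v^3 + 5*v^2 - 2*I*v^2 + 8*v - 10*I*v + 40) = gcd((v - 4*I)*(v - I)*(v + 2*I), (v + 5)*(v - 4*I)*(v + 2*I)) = v^2 - 2*I*v + 8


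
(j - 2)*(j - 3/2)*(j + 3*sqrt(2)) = j^3 - 7*j^2/2 + 3*sqrt(2)*j^2 - 21*sqrt(2)*j/2 + 3*j + 9*sqrt(2)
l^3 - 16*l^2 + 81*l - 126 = (l - 7)*(l - 6)*(l - 3)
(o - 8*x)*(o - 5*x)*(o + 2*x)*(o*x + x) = o^4*x - 11*o^3*x^2 + o^3*x + 14*o^2*x^3 - 11*o^2*x^2 + 80*o*x^4 + 14*o*x^3 + 80*x^4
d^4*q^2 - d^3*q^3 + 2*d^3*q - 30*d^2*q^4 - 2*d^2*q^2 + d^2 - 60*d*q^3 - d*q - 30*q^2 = (d - 6*q)*(d + 5*q)*(d*q + 1)^2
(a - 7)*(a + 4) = a^2 - 3*a - 28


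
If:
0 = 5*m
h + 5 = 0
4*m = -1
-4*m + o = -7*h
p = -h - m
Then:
No Solution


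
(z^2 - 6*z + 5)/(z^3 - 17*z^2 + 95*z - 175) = (z - 1)/(z^2 - 12*z + 35)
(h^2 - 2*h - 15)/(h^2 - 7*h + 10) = (h + 3)/(h - 2)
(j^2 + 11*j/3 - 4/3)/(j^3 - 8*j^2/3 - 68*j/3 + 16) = (3*j - 1)/(3*j^2 - 20*j + 12)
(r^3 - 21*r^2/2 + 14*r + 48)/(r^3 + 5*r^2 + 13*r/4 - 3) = 2*(r^2 - 12*r + 32)/(2*r^2 + 7*r - 4)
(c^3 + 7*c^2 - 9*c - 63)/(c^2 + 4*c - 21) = c + 3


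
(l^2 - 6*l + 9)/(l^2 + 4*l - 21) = (l - 3)/(l + 7)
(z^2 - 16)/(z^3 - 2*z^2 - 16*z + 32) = 1/(z - 2)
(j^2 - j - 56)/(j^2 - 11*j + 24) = (j + 7)/(j - 3)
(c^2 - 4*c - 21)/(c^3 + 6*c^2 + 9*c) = (c - 7)/(c*(c + 3))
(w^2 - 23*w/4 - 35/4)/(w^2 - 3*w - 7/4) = (-4*w^2 + 23*w + 35)/(-4*w^2 + 12*w + 7)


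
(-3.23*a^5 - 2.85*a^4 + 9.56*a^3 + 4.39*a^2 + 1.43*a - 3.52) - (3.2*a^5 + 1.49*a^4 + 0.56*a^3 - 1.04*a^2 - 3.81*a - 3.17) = -6.43*a^5 - 4.34*a^4 + 9.0*a^3 + 5.43*a^2 + 5.24*a - 0.35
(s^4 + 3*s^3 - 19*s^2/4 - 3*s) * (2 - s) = -s^5 - s^4 + 43*s^3/4 - 13*s^2/2 - 6*s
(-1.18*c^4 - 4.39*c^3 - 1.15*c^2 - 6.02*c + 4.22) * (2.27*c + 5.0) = -2.6786*c^5 - 15.8653*c^4 - 24.5605*c^3 - 19.4154*c^2 - 20.5206*c + 21.1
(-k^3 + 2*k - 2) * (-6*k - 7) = 6*k^4 + 7*k^3 - 12*k^2 - 2*k + 14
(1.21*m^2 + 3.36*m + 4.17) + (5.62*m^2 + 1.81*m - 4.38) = 6.83*m^2 + 5.17*m - 0.21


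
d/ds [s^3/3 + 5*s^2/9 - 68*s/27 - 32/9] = s^2 + 10*s/9 - 68/27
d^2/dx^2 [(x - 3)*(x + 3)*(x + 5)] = 6*x + 10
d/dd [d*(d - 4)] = 2*d - 4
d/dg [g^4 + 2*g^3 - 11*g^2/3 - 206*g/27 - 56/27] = 4*g^3 + 6*g^2 - 22*g/3 - 206/27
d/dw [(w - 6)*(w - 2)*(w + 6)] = 3*w^2 - 4*w - 36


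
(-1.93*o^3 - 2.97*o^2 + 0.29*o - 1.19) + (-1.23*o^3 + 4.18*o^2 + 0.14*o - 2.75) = -3.16*o^3 + 1.21*o^2 + 0.43*o - 3.94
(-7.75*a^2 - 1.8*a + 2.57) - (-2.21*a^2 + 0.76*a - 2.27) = -5.54*a^2 - 2.56*a + 4.84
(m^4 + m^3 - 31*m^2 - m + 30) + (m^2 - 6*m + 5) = m^4 + m^3 - 30*m^2 - 7*m + 35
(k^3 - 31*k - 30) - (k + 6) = k^3 - 32*k - 36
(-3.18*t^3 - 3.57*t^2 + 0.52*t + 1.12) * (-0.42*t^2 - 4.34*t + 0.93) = 1.3356*t^5 + 15.3006*t^4 + 12.318*t^3 - 6.0473*t^2 - 4.3772*t + 1.0416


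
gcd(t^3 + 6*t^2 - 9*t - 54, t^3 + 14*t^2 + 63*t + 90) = t^2 + 9*t + 18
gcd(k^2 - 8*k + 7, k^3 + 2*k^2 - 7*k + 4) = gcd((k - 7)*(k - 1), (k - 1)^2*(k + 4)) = k - 1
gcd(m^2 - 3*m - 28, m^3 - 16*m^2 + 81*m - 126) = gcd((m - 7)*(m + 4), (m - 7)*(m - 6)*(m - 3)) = m - 7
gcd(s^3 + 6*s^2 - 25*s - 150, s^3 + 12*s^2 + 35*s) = s + 5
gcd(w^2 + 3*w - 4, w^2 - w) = w - 1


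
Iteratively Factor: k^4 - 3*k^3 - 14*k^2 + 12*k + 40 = (k - 5)*(k^3 + 2*k^2 - 4*k - 8) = (k - 5)*(k - 2)*(k^2 + 4*k + 4) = (k - 5)*(k - 2)*(k + 2)*(k + 2)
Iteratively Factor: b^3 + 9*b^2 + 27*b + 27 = (b + 3)*(b^2 + 6*b + 9) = (b + 3)^2*(b + 3)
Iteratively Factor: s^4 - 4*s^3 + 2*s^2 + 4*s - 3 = (s - 1)*(s^3 - 3*s^2 - s + 3) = (s - 3)*(s - 1)*(s^2 - 1) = (s - 3)*(s - 1)*(s + 1)*(s - 1)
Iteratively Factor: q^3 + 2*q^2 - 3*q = (q - 1)*(q^2 + 3*q) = (q - 1)*(q + 3)*(q)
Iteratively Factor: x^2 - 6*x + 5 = (x - 1)*(x - 5)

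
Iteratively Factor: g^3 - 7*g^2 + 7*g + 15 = (g + 1)*(g^2 - 8*g + 15) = (g - 3)*(g + 1)*(g - 5)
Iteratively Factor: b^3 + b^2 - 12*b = (b + 4)*(b^2 - 3*b) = b*(b + 4)*(b - 3)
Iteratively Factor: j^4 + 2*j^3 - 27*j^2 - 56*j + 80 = (j + 4)*(j^3 - 2*j^2 - 19*j + 20) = (j - 1)*(j + 4)*(j^2 - j - 20) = (j - 1)*(j + 4)^2*(j - 5)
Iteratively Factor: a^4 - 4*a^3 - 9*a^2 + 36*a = (a - 3)*(a^3 - a^2 - 12*a) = (a - 3)*(a + 3)*(a^2 - 4*a) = a*(a - 3)*(a + 3)*(a - 4)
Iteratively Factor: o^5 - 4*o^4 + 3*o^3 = (o)*(o^4 - 4*o^3 + 3*o^2) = o*(o - 3)*(o^3 - o^2) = o*(o - 3)*(o - 1)*(o^2) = o^2*(o - 3)*(o - 1)*(o)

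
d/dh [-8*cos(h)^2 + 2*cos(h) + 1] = 2*(8*cos(h) - 1)*sin(h)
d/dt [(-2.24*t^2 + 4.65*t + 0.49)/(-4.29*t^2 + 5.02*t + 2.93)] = (8.7037*t^2 - 8.9222*t + 11.1647)/(18.4041*t^4 - 43.0716*t^3 + 0.0609999999999928*t^2 + 29.4172*t + 8.5849)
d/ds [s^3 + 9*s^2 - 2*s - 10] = 3*s^2 + 18*s - 2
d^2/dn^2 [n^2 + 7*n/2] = 2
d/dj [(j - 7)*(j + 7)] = 2*j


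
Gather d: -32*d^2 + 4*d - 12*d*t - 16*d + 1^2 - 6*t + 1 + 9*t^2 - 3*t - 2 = -32*d^2 + d*(-12*t - 12) + 9*t^2 - 9*t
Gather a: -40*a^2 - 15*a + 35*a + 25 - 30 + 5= -40*a^2 + 20*a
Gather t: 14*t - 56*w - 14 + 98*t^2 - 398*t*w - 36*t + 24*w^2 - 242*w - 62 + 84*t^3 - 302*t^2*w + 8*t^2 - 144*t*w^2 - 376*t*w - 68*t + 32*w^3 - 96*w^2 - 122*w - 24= 84*t^3 + t^2*(106 - 302*w) + t*(-144*w^2 - 774*w - 90) + 32*w^3 - 72*w^2 - 420*w - 100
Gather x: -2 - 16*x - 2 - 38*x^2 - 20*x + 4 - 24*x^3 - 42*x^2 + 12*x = -24*x^3 - 80*x^2 - 24*x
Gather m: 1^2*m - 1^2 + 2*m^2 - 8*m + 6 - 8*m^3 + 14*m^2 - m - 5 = -8*m^3 + 16*m^2 - 8*m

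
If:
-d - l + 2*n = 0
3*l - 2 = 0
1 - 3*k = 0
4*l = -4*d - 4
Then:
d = -5/3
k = 1/3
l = 2/3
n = -1/2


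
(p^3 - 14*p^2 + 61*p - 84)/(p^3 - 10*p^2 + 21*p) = (p - 4)/p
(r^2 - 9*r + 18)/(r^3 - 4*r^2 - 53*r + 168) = (r - 6)/(r^2 - r - 56)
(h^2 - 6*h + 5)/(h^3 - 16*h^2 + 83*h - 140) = (h - 1)/(h^2 - 11*h + 28)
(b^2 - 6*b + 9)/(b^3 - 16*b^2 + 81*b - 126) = (b - 3)/(b^2 - 13*b + 42)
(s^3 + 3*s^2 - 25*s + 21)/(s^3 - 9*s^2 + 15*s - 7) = (s^2 + 4*s - 21)/(s^2 - 8*s + 7)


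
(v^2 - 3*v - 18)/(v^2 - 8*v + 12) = (v + 3)/(v - 2)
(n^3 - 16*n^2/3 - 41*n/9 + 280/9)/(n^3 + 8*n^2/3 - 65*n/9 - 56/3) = (n - 5)/(n + 3)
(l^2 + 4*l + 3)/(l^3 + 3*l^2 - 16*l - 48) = (l + 1)/(l^2 - 16)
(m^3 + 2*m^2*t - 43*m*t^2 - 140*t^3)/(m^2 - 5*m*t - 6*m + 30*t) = (m^3 + 2*m^2*t - 43*m*t^2 - 140*t^3)/(m^2 - 5*m*t - 6*m + 30*t)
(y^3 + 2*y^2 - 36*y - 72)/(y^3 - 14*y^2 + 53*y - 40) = (y^3 + 2*y^2 - 36*y - 72)/(y^3 - 14*y^2 + 53*y - 40)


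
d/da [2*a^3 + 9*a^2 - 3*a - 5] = 6*a^2 + 18*a - 3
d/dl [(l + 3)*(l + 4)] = 2*l + 7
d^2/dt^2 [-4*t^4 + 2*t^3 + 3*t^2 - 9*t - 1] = -48*t^2 + 12*t + 6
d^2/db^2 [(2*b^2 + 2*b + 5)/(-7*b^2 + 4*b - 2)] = 2*(-154*b^3 - 651*b^2 + 504*b - 34)/(343*b^6 - 588*b^5 + 630*b^4 - 400*b^3 + 180*b^2 - 48*b + 8)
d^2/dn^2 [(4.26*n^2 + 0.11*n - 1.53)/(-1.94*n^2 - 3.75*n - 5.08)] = (61.1550080000001*n^3 + 286.44876*n^2 + 73.2889319999999*n - 202.80519)/(7.301384*n^6 + 42.3405*n^5 + 139.201014*n^4 + 274.476375*n^3 + 364.505748*n^2 + 290.322*n + 131.096512)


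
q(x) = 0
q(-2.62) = 0.00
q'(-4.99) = 0.00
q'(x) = 0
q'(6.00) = 0.00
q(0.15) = 0.00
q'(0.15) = 0.00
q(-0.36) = 0.00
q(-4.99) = 0.00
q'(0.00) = 0.00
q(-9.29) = 0.00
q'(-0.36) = 0.00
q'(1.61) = 0.00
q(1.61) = 0.00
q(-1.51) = 0.00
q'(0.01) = 0.00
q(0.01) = 0.00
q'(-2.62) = 0.00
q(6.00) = 0.00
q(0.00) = 0.00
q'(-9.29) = 0.00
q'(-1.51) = 0.00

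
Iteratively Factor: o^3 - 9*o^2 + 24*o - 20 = (o - 5)*(o^2 - 4*o + 4) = (o - 5)*(o - 2)*(o - 2)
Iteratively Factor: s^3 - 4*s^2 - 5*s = (s - 5)*(s^2 + s) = (s - 5)*(s + 1)*(s)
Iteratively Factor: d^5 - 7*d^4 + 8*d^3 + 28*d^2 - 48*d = (d - 2)*(d^4 - 5*d^3 - 2*d^2 + 24*d) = (d - 3)*(d - 2)*(d^3 - 2*d^2 - 8*d) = d*(d - 3)*(d - 2)*(d^2 - 2*d - 8) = d*(d - 4)*(d - 3)*(d - 2)*(d + 2)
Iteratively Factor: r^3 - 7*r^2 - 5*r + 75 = (r + 3)*(r^2 - 10*r + 25) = (r - 5)*(r + 3)*(r - 5)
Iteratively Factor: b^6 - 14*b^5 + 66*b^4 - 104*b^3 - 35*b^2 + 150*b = (b)*(b^5 - 14*b^4 + 66*b^3 - 104*b^2 - 35*b + 150) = b*(b - 5)*(b^4 - 9*b^3 + 21*b^2 + b - 30) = b*(b - 5)*(b - 2)*(b^3 - 7*b^2 + 7*b + 15) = b*(b - 5)^2*(b - 2)*(b^2 - 2*b - 3) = b*(b - 5)^2*(b - 2)*(b + 1)*(b - 3)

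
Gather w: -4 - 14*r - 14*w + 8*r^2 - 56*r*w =8*r^2 - 14*r + w*(-56*r - 14) - 4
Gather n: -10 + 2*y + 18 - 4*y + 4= 12 - 2*y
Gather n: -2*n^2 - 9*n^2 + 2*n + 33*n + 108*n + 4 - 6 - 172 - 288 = -11*n^2 + 143*n - 462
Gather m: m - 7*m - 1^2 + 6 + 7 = 12 - 6*m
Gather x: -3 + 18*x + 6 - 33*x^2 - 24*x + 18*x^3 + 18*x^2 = 18*x^3 - 15*x^2 - 6*x + 3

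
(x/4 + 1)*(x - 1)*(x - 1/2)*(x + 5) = x^4/4 + 15*x^3/8 + 7*x^2/4 - 51*x/8 + 5/2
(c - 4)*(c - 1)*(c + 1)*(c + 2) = c^4 - 2*c^3 - 9*c^2 + 2*c + 8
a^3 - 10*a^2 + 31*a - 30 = (a - 5)*(a - 3)*(a - 2)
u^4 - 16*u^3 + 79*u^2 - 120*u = u*(u - 8)*(u - 5)*(u - 3)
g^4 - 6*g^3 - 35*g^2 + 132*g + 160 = (g - 8)*(g - 4)*(g + 1)*(g + 5)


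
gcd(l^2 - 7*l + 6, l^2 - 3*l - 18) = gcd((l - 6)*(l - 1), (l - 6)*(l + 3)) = l - 6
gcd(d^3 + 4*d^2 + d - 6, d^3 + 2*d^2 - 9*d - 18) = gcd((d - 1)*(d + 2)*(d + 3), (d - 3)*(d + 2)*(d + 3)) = d^2 + 5*d + 6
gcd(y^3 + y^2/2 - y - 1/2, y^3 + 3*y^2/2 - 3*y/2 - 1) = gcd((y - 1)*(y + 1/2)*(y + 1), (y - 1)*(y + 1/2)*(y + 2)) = y^2 - y/2 - 1/2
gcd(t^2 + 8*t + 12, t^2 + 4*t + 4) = t + 2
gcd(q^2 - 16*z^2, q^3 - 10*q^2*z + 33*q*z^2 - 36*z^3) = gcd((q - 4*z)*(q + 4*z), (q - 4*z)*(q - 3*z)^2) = -q + 4*z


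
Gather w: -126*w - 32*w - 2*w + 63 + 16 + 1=80 - 160*w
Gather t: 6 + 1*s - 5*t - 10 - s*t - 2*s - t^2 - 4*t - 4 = -s - t^2 + t*(-s - 9) - 8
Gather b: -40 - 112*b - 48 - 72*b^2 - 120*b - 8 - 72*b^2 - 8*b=-144*b^2 - 240*b - 96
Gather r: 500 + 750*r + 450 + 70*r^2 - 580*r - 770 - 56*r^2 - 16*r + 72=14*r^2 + 154*r + 252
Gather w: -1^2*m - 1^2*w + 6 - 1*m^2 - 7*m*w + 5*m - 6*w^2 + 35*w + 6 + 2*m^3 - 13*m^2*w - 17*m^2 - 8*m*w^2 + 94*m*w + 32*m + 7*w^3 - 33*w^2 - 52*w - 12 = 2*m^3 - 18*m^2 + 36*m + 7*w^3 + w^2*(-8*m - 39) + w*(-13*m^2 + 87*m - 18)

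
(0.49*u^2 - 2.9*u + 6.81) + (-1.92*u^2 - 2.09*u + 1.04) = -1.43*u^2 - 4.99*u + 7.85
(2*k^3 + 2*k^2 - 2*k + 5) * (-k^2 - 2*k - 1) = -2*k^5 - 6*k^4 - 4*k^3 - 3*k^2 - 8*k - 5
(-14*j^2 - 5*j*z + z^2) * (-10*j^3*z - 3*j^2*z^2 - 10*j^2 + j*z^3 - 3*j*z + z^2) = 140*j^5*z + 92*j^4*z^2 + 140*j^4 - 9*j^3*z^3 + 92*j^3*z - 8*j^2*z^4 - 9*j^2*z^2 + j*z^5 - 8*j*z^3 + z^4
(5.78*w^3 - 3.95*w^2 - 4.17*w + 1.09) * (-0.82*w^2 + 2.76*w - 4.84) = -4.7396*w^5 + 19.1918*w^4 - 35.4578*w^3 + 6.715*w^2 + 23.1912*w - 5.2756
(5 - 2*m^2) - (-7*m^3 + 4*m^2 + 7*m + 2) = 7*m^3 - 6*m^2 - 7*m + 3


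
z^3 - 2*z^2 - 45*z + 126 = (z - 6)*(z - 3)*(z + 7)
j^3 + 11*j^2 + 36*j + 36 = (j + 2)*(j + 3)*(j + 6)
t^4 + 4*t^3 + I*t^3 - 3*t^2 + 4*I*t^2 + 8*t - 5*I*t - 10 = (t - 1)*(t + 5)*(t - I)*(t + 2*I)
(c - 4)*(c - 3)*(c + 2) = c^3 - 5*c^2 - 2*c + 24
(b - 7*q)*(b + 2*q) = b^2 - 5*b*q - 14*q^2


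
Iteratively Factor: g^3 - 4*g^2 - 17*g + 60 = (g + 4)*(g^2 - 8*g + 15) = (g - 5)*(g + 4)*(g - 3)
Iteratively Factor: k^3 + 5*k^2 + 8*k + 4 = (k + 2)*(k^2 + 3*k + 2) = (k + 2)^2*(k + 1)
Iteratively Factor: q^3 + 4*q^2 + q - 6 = (q + 2)*(q^2 + 2*q - 3) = (q + 2)*(q + 3)*(q - 1)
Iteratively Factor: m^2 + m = (m + 1)*(m)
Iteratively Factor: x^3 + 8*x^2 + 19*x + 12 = (x + 1)*(x^2 + 7*x + 12) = (x + 1)*(x + 3)*(x + 4)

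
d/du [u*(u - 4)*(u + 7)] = 3*u^2 + 6*u - 28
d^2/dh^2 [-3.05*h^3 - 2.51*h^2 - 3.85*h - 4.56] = -18.3*h - 5.02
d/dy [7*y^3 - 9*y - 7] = 21*y^2 - 9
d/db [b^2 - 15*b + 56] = 2*b - 15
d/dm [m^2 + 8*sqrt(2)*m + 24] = 2*m + 8*sqrt(2)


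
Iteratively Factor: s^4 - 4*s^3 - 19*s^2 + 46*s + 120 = (s + 3)*(s^3 - 7*s^2 + 2*s + 40) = (s - 4)*(s + 3)*(s^2 - 3*s - 10) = (s - 5)*(s - 4)*(s + 3)*(s + 2)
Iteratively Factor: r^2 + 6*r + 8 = (r + 4)*(r + 2)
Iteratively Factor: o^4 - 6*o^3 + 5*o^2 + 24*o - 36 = (o - 2)*(o^3 - 4*o^2 - 3*o + 18) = (o - 2)*(o + 2)*(o^2 - 6*o + 9) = (o - 3)*(o - 2)*(o + 2)*(o - 3)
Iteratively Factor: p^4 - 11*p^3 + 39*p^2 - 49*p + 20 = (p - 5)*(p^3 - 6*p^2 + 9*p - 4) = (p - 5)*(p - 1)*(p^2 - 5*p + 4) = (p - 5)*(p - 4)*(p - 1)*(p - 1)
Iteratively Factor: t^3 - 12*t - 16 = (t + 2)*(t^2 - 2*t - 8) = (t - 4)*(t + 2)*(t + 2)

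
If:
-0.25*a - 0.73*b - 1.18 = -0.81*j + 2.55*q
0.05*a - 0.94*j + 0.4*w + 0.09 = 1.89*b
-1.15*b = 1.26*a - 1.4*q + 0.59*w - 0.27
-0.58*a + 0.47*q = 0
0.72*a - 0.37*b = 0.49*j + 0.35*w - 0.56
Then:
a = -0.18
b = -0.12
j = 0.57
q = -0.23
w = 0.55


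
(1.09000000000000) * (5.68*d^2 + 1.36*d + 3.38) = 6.1912*d^2 + 1.4824*d + 3.6842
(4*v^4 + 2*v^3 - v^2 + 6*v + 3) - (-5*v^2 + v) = 4*v^4 + 2*v^3 + 4*v^2 + 5*v + 3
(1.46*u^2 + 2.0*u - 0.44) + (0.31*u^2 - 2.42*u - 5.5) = 1.77*u^2 - 0.42*u - 5.94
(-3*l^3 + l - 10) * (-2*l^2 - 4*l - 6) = 6*l^5 + 12*l^4 + 16*l^3 + 16*l^2 + 34*l + 60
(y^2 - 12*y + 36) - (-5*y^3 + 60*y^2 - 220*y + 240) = 5*y^3 - 59*y^2 + 208*y - 204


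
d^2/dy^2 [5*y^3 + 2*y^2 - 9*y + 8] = 30*y + 4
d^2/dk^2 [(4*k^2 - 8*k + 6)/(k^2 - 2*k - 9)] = 84*(3*k^2 - 6*k + 13)/(k^6 - 6*k^5 - 15*k^4 + 100*k^3 + 135*k^2 - 486*k - 729)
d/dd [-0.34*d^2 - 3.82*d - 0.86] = -0.68*d - 3.82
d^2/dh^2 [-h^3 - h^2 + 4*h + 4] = -6*h - 2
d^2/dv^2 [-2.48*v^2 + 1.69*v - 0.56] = -4.96000000000000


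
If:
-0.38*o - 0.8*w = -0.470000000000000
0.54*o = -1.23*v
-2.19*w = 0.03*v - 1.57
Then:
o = -0.27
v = 0.12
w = 0.72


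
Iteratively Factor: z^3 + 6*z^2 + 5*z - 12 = (z + 3)*(z^2 + 3*z - 4) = (z + 3)*(z + 4)*(z - 1)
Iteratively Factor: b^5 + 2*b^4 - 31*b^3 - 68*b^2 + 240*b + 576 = (b - 4)*(b^4 + 6*b^3 - 7*b^2 - 96*b - 144) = (b - 4)^2*(b^3 + 10*b^2 + 33*b + 36) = (b - 4)^2*(b + 3)*(b^2 + 7*b + 12) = (b - 4)^2*(b + 3)*(b + 4)*(b + 3)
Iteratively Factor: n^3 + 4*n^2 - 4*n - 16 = (n - 2)*(n^2 + 6*n + 8) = (n - 2)*(n + 2)*(n + 4)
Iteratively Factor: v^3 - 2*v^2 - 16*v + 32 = (v - 2)*(v^2 - 16) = (v - 4)*(v - 2)*(v + 4)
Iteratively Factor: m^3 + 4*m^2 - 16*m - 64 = (m + 4)*(m^2 - 16) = (m - 4)*(m + 4)*(m + 4)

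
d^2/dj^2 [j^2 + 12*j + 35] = 2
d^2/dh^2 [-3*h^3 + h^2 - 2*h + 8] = 2 - 18*h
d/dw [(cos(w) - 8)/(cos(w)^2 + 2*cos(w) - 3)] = (cos(w)^2 - 16*cos(w) - 13)*sin(w)/(cos(w)^2 + 2*cos(w) - 3)^2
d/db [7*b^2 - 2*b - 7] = 14*b - 2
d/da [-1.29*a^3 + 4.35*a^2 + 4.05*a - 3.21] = -3.87*a^2 + 8.7*a + 4.05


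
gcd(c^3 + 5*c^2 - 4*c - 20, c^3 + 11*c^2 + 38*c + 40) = c^2 + 7*c + 10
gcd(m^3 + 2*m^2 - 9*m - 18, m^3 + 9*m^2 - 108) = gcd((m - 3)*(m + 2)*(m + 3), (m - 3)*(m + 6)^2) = m - 3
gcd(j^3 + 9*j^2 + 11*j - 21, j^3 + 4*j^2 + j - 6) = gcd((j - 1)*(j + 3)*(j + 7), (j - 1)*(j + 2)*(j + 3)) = j^2 + 2*j - 3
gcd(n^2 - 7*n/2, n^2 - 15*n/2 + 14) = n - 7/2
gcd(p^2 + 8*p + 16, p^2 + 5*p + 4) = p + 4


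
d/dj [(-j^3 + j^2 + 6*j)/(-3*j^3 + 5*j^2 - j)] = (-2*j^2 + 38*j - 31)/(9*j^4 - 30*j^3 + 31*j^2 - 10*j + 1)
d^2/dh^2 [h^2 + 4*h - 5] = 2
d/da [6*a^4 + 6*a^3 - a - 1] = 24*a^3 + 18*a^2 - 1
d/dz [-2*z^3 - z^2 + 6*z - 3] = -6*z^2 - 2*z + 6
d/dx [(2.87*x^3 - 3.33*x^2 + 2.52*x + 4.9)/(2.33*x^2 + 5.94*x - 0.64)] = (6.6871*x^4 + 34.0956*x^3 - 31.1622*x^2 - 18.5716*x - 30.7188)/(5.4289*x^4 + 27.6804*x^3 + 32.3012*x^2 - 7.6032*x + 0.4096)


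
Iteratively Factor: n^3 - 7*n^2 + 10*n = (n)*(n^2 - 7*n + 10) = n*(n - 2)*(n - 5)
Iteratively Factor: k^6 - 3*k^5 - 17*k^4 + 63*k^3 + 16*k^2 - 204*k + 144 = (k - 3)*(k^5 - 17*k^3 + 12*k^2 + 52*k - 48) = (k - 3)*(k - 2)*(k^4 + 2*k^3 - 13*k^2 - 14*k + 24) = (k - 3)*(k - 2)*(k + 2)*(k^3 - 13*k + 12) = (k - 3)*(k - 2)*(k - 1)*(k + 2)*(k^2 + k - 12) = (k - 3)*(k - 2)*(k - 1)*(k + 2)*(k + 4)*(k - 3)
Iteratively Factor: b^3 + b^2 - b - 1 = (b + 1)*(b^2 - 1) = (b + 1)^2*(b - 1)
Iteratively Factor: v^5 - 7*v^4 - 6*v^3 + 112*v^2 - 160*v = (v - 2)*(v^4 - 5*v^3 - 16*v^2 + 80*v) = (v - 4)*(v - 2)*(v^3 - v^2 - 20*v) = (v - 4)*(v - 2)*(v + 4)*(v^2 - 5*v) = (v - 5)*(v - 4)*(v - 2)*(v + 4)*(v)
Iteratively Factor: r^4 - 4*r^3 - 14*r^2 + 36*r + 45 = (r + 1)*(r^3 - 5*r^2 - 9*r + 45) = (r - 5)*(r + 1)*(r^2 - 9) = (r - 5)*(r + 1)*(r + 3)*(r - 3)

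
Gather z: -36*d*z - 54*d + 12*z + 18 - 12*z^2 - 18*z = -54*d - 12*z^2 + z*(-36*d - 6) + 18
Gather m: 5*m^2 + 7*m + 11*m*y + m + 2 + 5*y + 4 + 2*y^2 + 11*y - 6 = 5*m^2 + m*(11*y + 8) + 2*y^2 + 16*y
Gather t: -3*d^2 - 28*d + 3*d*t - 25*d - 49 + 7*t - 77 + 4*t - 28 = -3*d^2 - 53*d + t*(3*d + 11) - 154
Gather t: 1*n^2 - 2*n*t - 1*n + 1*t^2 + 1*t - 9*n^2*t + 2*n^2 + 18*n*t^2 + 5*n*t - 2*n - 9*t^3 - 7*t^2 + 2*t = 3*n^2 - 3*n - 9*t^3 + t^2*(18*n - 6) + t*(-9*n^2 + 3*n + 3)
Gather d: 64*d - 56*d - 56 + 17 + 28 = 8*d - 11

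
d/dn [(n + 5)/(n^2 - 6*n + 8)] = (n^2 - 6*n - 2*(n - 3)*(n + 5) + 8)/(n^2 - 6*n + 8)^2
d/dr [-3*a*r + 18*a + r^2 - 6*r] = -3*a + 2*r - 6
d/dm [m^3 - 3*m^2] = 3*m*(m - 2)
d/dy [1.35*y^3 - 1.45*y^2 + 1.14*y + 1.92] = 4.05*y^2 - 2.9*y + 1.14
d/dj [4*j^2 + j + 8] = 8*j + 1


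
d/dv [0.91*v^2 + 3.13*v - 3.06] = 1.82*v + 3.13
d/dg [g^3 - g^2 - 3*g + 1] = 3*g^2 - 2*g - 3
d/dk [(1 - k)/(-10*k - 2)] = 3/(25*k^2 + 10*k + 1)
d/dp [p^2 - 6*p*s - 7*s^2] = 2*p - 6*s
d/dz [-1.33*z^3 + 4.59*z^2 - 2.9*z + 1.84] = -3.99*z^2 + 9.18*z - 2.9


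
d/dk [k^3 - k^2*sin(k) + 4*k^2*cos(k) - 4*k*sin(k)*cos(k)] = -4*k^2*sin(k) - k^2*cos(k) + 3*k^2 - 2*k*sin(k) + 8*k*cos(k) - 4*k*cos(2*k) - 2*sin(2*k)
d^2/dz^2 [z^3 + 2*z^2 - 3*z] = 6*z + 4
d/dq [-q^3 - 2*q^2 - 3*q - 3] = -3*q^2 - 4*q - 3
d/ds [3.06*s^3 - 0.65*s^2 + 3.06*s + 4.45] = 9.18*s^2 - 1.3*s + 3.06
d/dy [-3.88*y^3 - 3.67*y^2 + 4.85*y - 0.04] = -11.64*y^2 - 7.34*y + 4.85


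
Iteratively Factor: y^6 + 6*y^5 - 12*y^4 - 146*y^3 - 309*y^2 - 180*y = (y + 3)*(y^5 + 3*y^4 - 21*y^3 - 83*y^2 - 60*y) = (y + 3)*(y + 4)*(y^4 - y^3 - 17*y^2 - 15*y) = (y - 5)*(y + 3)*(y + 4)*(y^3 + 4*y^2 + 3*y) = y*(y - 5)*(y + 3)*(y + 4)*(y^2 + 4*y + 3) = y*(y - 5)*(y + 3)^2*(y + 4)*(y + 1)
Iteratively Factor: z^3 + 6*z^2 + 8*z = (z + 4)*(z^2 + 2*z) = z*(z + 4)*(z + 2)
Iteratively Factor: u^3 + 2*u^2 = (u + 2)*(u^2) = u*(u + 2)*(u)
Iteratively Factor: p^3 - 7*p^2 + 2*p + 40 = (p + 2)*(p^2 - 9*p + 20) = (p - 5)*(p + 2)*(p - 4)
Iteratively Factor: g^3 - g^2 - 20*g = (g + 4)*(g^2 - 5*g) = g*(g + 4)*(g - 5)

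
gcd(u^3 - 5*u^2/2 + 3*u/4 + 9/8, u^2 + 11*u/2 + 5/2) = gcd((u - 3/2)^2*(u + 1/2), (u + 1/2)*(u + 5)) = u + 1/2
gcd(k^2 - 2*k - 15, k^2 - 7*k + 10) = k - 5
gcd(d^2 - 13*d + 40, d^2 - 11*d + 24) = d - 8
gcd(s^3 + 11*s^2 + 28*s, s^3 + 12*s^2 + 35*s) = s^2 + 7*s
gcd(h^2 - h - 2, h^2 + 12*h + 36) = 1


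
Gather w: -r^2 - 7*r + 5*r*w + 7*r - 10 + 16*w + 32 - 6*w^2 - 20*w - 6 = -r^2 - 6*w^2 + w*(5*r - 4) + 16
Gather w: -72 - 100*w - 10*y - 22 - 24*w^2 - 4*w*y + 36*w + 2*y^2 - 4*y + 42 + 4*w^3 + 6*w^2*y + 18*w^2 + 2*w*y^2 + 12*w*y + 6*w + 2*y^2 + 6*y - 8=4*w^3 + w^2*(6*y - 6) + w*(2*y^2 + 8*y - 58) + 4*y^2 - 8*y - 60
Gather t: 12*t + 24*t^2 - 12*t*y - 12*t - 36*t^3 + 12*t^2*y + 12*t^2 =-36*t^3 + t^2*(12*y + 36) - 12*t*y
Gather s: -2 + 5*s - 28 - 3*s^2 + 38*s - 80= -3*s^2 + 43*s - 110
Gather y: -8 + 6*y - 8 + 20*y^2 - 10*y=20*y^2 - 4*y - 16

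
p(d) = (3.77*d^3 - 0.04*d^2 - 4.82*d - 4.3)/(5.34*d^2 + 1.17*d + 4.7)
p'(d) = (-10.68*d - 1.17)*(3.77*d^3 - 0.04*d^2 - 4.82*d - 4.3)/(5.34*d^2 + 1.17*d + 4.7)^2 + (11.31*d^2 - 0.08*d - 4.82)/(5.34*d^2 + 1.17*d + 4.7)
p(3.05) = 1.51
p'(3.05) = 0.85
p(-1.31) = -0.53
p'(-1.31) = 0.64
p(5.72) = 3.61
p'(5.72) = 0.75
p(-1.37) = -0.57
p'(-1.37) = 0.68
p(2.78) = 1.28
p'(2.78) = 0.87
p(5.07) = 3.12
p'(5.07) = 0.76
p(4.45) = 2.64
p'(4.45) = 0.78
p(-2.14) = -1.17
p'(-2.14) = 0.82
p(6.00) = 3.82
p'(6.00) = 0.75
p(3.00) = 1.47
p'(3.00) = 0.85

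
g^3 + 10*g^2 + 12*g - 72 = (g - 2)*(g + 6)^2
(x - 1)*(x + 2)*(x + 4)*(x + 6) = x^4 + 11*x^3 + 32*x^2 + 4*x - 48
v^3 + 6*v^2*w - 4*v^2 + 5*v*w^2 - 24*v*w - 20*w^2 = (v - 4)*(v + w)*(v + 5*w)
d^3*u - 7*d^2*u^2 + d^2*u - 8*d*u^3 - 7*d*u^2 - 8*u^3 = (d - 8*u)*(d + u)*(d*u + u)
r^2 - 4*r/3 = r*(r - 4/3)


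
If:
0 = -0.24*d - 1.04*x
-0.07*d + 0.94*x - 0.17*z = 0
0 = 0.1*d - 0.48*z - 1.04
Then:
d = 1.14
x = -0.26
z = -1.93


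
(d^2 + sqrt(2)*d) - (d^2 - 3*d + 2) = sqrt(2)*d + 3*d - 2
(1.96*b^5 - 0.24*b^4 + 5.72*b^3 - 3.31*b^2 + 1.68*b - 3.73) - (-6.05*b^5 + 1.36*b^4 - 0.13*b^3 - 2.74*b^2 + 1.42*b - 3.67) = 8.01*b^5 - 1.6*b^4 + 5.85*b^3 - 0.57*b^2 + 0.26*b - 0.0600000000000001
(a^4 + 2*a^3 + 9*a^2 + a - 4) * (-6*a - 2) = -6*a^5 - 14*a^4 - 58*a^3 - 24*a^2 + 22*a + 8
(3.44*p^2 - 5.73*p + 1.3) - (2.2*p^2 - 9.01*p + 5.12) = 1.24*p^2 + 3.28*p - 3.82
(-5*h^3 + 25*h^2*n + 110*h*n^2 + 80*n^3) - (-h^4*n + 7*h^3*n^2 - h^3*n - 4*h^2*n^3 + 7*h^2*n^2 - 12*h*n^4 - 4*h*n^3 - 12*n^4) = h^4*n - 7*h^3*n^2 + h^3*n - 5*h^3 + 4*h^2*n^3 - 7*h^2*n^2 + 25*h^2*n + 12*h*n^4 + 4*h*n^3 + 110*h*n^2 + 12*n^4 + 80*n^3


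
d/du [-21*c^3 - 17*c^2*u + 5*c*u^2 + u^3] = -17*c^2 + 10*c*u + 3*u^2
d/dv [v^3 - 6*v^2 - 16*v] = 3*v^2 - 12*v - 16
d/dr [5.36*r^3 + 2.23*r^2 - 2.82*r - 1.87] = 16.08*r^2 + 4.46*r - 2.82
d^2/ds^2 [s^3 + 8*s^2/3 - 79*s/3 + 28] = 6*s + 16/3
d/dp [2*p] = 2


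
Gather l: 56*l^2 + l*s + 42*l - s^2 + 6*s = 56*l^2 + l*(s + 42) - s^2 + 6*s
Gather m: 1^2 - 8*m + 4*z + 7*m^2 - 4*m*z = 7*m^2 + m*(-4*z - 8) + 4*z + 1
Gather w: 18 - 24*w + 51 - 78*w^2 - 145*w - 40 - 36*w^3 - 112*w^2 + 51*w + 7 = -36*w^3 - 190*w^2 - 118*w + 36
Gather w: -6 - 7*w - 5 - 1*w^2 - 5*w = -w^2 - 12*w - 11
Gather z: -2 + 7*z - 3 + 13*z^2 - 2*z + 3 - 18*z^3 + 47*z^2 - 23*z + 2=-18*z^3 + 60*z^2 - 18*z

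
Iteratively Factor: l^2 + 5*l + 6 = (l + 3)*(l + 2)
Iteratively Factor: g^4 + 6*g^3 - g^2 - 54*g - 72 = (g + 2)*(g^3 + 4*g^2 - 9*g - 36) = (g + 2)*(g + 3)*(g^2 + g - 12) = (g - 3)*(g + 2)*(g + 3)*(g + 4)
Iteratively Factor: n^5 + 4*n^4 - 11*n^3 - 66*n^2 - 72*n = (n + 3)*(n^4 + n^3 - 14*n^2 - 24*n) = (n + 3)^2*(n^3 - 2*n^2 - 8*n) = (n + 2)*(n + 3)^2*(n^2 - 4*n) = (n - 4)*(n + 2)*(n + 3)^2*(n)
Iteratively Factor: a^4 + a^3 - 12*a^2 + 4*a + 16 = (a + 1)*(a^3 - 12*a + 16) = (a + 1)*(a + 4)*(a^2 - 4*a + 4) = (a - 2)*(a + 1)*(a + 4)*(a - 2)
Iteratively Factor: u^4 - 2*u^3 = (u)*(u^3 - 2*u^2) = u^2*(u^2 - 2*u) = u^2*(u - 2)*(u)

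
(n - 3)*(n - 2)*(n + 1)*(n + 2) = n^4 - 2*n^3 - 7*n^2 + 8*n + 12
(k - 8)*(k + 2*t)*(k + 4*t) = k^3 + 6*k^2*t - 8*k^2 + 8*k*t^2 - 48*k*t - 64*t^2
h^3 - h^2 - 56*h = h*(h - 8)*(h + 7)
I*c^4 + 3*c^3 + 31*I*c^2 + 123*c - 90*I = (c - 5*I)*(c - 3*I)*(c + 6*I)*(I*c + 1)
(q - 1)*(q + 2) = q^2 + q - 2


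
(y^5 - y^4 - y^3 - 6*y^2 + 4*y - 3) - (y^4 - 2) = y^5 - 2*y^4 - y^3 - 6*y^2 + 4*y - 1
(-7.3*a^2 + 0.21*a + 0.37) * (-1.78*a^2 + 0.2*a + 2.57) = 12.994*a^4 - 1.8338*a^3 - 19.3776*a^2 + 0.6137*a + 0.9509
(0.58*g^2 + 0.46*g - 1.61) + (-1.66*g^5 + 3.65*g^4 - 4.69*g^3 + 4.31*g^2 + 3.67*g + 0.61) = -1.66*g^5 + 3.65*g^4 - 4.69*g^3 + 4.89*g^2 + 4.13*g - 1.0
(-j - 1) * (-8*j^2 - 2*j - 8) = 8*j^3 + 10*j^2 + 10*j + 8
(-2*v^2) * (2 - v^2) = 2*v^4 - 4*v^2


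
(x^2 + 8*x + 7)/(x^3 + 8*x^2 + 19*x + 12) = (x + 7)/(x^2 + 7*x + 12)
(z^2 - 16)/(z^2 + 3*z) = (z^2 - 16)/(z*(z + 3))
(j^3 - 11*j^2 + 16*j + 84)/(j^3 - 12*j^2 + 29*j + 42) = (j + 2)/(j + 1)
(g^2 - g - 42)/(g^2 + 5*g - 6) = (g - 7)/(g - 1)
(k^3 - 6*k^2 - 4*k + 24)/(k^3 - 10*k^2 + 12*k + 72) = (k - 2)/(k - 6)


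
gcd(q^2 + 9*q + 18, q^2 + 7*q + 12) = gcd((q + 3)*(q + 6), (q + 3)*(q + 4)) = q + 3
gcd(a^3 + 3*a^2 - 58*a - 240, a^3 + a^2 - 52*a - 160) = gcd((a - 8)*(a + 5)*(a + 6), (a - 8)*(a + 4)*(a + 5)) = a^2 - 3*a - 40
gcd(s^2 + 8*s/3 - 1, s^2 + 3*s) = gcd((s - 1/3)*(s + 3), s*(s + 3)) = s + 3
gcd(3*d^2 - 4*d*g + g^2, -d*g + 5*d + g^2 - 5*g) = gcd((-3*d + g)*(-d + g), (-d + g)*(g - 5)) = d - g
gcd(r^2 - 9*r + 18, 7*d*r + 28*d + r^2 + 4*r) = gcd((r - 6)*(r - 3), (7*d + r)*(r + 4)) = 1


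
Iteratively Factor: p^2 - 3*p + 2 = (p - 2)*(p - 1)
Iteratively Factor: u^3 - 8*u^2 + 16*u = (u - 4)*(u^2 - 4*u) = (u - 4)^2*(u)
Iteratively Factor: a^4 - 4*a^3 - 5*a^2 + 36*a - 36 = (a - 3)*(a^3 - a^2 - 8*a + 12) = (a - 3)*(a + 3)*(a^2 - 4*a + 4) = (a - 3)*(a - 2)*(a + 3)*(a - 2)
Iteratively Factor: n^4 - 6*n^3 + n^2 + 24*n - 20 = (n - 5)*(n^3 - n^2 - 4*n + 4) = (n - 5)*(n - 1)*(n^2 - 4) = (n - 5)*(n - 2)*(n - 1)*(n + 2)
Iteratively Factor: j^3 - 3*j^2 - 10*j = (j + 2)*(j^2 - 5*j) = (j - 5)*(j + 2)*(j)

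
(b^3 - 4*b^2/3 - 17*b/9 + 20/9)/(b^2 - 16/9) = (3*b^2 - 8*b + 5)/(3*b - 4)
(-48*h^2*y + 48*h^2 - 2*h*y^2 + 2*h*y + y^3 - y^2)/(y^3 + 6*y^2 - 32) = (-48*h^2*y + 48*h^2 - 2*h*y^2 + 2*h*y + y^3 - y^2)/(y^3 + 6*y^2 - 32)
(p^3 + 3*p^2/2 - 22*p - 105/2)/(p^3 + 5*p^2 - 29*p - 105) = (p + 7/2)/(p + 7)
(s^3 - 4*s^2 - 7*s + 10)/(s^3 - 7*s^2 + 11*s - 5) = (s + 2)/(s - 1)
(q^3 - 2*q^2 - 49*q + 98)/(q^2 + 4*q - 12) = (q^2 - 49)/(q + 6)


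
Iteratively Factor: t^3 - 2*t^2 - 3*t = (t - 3)*(t^2 + t) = (t - 3)*(t + 1)*(t)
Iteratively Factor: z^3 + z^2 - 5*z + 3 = (z - 1)*(z^2 + 2*z - 3) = (z - 1)^2*(z + 3)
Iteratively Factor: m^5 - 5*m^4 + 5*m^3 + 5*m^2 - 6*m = (m + 1)*(m^4 - 6*m^3 + 11*m^2 - 6*m) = (m - 1)*(m + 1)*(m^3 - 5*m^2 + 6*m) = (m - 2)*(m - 1)*(m + 1)*(m^2 - 3*m) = m*(m - 2)*(m - 1)*(m + 1)*(m - 3)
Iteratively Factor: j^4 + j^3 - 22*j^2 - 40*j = (j + 4)*(j^3 - 3*j^2 - 10*j) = j*(j + 4)*(j^2 - 3*j - 10) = j*(j - 5)*(j + 4)*(j + 2)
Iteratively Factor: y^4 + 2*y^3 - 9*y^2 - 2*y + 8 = (y - 2)*(y^3 + 4*y^2 - y - 4) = (y - 2)*(y - 1)*(y^2 + 5*y + 4) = (y - 2)*(y - 1)*(y + 4)*(y + 1)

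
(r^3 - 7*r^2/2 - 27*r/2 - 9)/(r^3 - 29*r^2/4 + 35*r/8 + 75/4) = 4*(2*r^2 + 5*r + 3)/(8*r^2 - 10*r - 25)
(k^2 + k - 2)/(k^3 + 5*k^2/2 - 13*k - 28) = 2*(k - 1)/(2*k^2 + k - 28)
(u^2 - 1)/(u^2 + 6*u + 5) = (u - 1)/(u + 5)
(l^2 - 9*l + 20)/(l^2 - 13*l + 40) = (l - 4)/(l - 8)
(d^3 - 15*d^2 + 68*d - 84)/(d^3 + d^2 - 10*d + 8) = (d^2 - 13*d + 42)/(d^2 + 3*d - 4)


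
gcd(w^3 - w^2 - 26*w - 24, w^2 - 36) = w - 6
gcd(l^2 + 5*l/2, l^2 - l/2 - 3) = 1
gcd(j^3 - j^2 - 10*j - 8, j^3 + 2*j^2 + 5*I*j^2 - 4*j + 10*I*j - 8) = j + 2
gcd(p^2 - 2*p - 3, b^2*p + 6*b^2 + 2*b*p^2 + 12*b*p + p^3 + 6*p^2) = 1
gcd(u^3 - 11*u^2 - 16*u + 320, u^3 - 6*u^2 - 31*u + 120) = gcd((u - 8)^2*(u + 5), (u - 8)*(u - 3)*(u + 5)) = u^2 - 3*u - 40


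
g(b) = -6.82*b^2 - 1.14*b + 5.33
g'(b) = -13.64*b - 1.14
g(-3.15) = -58.75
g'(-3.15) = 41.83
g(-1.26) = -4.06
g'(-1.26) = 16.05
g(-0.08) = 5.38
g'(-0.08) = -0.05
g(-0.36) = 4.86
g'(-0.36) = 3.77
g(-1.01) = -0.48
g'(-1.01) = 12.64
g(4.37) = -129.89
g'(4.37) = -60.75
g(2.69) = -47.09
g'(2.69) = -37.83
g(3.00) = -59.47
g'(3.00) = -42.06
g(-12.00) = -963.07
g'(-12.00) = 162.54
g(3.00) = -59.47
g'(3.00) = -42.06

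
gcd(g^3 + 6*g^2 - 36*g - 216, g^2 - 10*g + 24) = g - 6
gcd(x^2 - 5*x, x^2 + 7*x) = x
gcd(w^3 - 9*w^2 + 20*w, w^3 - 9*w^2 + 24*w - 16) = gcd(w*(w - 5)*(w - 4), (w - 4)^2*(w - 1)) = w - 4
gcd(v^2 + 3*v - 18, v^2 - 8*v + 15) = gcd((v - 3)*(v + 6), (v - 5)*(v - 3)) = v - 3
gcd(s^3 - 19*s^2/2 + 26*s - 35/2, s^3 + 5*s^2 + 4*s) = 1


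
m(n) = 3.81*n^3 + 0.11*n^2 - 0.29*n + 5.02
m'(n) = 11.43*n^2 + 0.22*n - 0.29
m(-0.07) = 5.04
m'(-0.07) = -0.25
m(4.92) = 460.01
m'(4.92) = 277.47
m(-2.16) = -32.24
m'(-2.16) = 52.56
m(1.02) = 8.88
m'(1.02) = 11.83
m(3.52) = 171.53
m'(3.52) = 142.11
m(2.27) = 49.49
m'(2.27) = 59.11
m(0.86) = 7.28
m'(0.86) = 8.35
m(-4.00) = -235.90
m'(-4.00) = 181.71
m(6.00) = 830.20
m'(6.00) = 412.51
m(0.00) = 5.02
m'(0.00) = -0.29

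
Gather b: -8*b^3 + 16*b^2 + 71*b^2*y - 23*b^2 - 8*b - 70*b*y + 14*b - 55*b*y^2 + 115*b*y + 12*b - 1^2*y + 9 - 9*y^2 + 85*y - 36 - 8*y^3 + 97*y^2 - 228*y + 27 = -8*b^3 + b^2*(71*y - 7) + b*(-55*y^2 + 45*y + 18) - 8*y^3 + 88*y^2 - 144*y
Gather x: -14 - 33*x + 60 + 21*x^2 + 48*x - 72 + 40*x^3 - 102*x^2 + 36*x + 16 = 40*x^3 - 81*x^2 + 51*x - 10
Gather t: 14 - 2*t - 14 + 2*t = 0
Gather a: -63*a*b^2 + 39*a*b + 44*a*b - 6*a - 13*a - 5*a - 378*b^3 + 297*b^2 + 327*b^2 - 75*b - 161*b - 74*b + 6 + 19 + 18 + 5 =a*(-63*b^2 + 83*b - 24) - 378*b^3 + 624*b^2 - 310*b + 48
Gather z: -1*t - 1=-t - 1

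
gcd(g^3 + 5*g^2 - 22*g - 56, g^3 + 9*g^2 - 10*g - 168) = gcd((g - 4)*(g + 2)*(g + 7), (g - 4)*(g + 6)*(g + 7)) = g^2 + 3*g - 28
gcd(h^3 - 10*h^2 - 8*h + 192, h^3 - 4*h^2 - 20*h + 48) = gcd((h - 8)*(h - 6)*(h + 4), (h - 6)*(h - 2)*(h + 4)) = h^2 - 2*h - 24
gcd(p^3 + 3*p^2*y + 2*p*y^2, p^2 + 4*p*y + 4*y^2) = p + 2*y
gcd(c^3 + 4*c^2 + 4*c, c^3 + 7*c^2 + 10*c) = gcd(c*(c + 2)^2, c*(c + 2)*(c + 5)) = c^2 + 2*c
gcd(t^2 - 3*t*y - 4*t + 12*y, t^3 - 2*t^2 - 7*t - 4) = t - 4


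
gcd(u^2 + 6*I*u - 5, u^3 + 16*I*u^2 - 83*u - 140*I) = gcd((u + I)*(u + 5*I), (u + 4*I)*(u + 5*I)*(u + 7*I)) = u + 5*I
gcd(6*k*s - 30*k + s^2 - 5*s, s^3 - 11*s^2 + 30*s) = s - 5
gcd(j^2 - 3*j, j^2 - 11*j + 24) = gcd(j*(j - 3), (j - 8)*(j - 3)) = j - 3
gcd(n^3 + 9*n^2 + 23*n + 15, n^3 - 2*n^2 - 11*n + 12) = n + 3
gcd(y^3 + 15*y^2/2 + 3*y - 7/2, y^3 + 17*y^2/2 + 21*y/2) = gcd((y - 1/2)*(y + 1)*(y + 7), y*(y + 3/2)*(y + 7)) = y + 7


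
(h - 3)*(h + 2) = h^2 - h - 6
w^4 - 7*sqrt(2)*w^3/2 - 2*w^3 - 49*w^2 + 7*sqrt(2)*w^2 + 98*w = w*(w - 2)*(w - 7*sqrt(2))*(w + 7*sqrt(2)/2)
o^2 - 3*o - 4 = (o - 4)*(o + 1)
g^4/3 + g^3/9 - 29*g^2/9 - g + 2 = (g/3 + 1)*(g - 3)*(g - 2/3)*(g + 1)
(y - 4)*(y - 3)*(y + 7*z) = y^3 + 7*y^2*z - 7*y^2 - 49*y*z + 12*y + 84*z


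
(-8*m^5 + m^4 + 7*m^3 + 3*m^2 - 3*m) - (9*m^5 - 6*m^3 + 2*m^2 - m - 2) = -17*m^5 + m^4 + 13*m^3 + m^2 - 2*m + 2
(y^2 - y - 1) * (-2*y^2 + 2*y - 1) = -2*y^4 + 4*y^3 - y^2 - y + 1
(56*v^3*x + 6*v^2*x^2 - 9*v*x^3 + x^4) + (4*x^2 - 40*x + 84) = 56*v^3*x + 6*v^2*x^2 - 9*v*x^3 + x^4 + 4*x^2 - 40*x + 84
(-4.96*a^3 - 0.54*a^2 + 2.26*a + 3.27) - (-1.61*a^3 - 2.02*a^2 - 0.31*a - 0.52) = -3.35*a^3 + 1.48*a^2 + 2.57*a + 3.79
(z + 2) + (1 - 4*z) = 3 - 3*z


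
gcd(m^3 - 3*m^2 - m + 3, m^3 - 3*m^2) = m - 3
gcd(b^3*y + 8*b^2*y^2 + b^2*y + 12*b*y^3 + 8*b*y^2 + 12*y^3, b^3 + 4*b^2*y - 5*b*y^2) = 1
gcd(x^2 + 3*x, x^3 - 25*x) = x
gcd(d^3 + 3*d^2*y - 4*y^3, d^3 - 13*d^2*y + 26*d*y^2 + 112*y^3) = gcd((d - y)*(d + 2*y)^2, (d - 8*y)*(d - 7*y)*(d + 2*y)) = d + 2*y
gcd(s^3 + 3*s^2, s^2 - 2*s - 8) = 1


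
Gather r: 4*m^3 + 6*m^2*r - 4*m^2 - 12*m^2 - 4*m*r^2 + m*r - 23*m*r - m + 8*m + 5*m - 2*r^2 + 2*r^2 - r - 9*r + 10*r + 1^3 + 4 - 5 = 4*m^3 - 16*m^2 - 4*m*r^2 + 12*m + r*(6*m^2 - 22*m)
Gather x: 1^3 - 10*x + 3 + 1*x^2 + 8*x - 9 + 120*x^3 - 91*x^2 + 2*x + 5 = 120*x^3 - 90*x^2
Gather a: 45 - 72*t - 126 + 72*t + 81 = 0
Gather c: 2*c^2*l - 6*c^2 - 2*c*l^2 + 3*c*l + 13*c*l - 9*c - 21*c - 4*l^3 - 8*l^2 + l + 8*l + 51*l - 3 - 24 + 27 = c^2*(2*l - 6) + c*(-2*l^2 + 16*l - 30) - 4*l^3 - 8*l^2 + 60*l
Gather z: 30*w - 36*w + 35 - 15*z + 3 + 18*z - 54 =-6*w + 3*z - 16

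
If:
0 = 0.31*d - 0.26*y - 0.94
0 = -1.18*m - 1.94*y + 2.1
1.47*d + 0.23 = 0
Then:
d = -0.16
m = 8.03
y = -3.80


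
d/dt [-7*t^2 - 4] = -14*t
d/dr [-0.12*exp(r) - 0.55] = -0.12*exp(r)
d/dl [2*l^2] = 4*l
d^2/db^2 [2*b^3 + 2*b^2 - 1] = 12*b + 4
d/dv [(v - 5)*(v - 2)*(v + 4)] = 3*v^2 - 6*v - 18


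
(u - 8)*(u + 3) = u^2 - 5*u - 24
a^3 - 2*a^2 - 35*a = a*(a - 7)*(a + 5)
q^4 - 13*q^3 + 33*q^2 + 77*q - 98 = (q - 7)^2*(q - 1)*(q + 2)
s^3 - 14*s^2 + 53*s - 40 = (s - 8)*(s - 5)*(s - 1)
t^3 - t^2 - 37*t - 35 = (t - 7)*(t + 1)*(t + 5)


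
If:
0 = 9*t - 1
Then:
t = 1/9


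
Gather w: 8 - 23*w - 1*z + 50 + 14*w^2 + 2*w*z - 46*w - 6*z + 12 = 14*w^2 + w*(2*z - 69) - 7*z + 70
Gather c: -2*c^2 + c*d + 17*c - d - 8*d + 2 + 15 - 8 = -2*c^2 + c*(d + 17) - 9*d + 9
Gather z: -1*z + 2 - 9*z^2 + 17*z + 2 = -9*z^2 + 16*z + 4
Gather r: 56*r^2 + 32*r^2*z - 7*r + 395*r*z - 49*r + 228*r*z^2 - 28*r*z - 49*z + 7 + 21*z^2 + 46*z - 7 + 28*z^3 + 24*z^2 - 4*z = r^2*(32*z + 56) + r*(228*z^2 + 367*z - 56) + 28*z^3 + 45*z^2 - 7*z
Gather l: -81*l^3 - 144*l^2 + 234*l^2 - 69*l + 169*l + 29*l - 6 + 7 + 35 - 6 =-81*l^3 + 90*l^2 + 129*l + 30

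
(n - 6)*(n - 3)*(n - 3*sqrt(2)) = n^3 - 9*n^2 - 3*sqrt(2)*n^2 + 18*n + 27*sqrt(2)*n - 54*sqrt(2)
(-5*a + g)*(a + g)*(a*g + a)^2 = -5*a^4*g^2 - 10*a^4*g - 5*a^4 - 4*a^3*g^3 - 8*a^3*g^2 - 4*a^3*g + a^2*g^4 + 2*a^2*g^3 + a^2*g^2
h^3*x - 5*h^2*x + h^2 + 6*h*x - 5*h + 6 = (h - 3)*(h - 2)*(h*x + 1)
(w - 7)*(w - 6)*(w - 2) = w^3 - 15*w^2 + 68*w - 84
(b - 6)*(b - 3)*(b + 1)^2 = b^4 - 7*b^3 + b^2 + 27*b + 18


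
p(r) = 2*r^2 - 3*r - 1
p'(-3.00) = -15.00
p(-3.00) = 26.00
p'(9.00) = 33.00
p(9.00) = 134.00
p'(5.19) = 17.76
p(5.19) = 37.30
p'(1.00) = 1.00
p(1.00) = -2.00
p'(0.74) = -0.04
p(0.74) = -2.12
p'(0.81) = 0.24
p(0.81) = -2.12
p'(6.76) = 24.04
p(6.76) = 70.12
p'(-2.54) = -13.16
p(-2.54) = 19.52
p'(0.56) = -0.76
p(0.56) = -2.05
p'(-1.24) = -7.96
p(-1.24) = 5.80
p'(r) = 4*r - 3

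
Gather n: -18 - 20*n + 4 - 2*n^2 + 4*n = -2*n^2 - 16*n - 14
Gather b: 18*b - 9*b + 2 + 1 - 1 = 9*b + 2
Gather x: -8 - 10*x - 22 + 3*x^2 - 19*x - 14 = 3*x^2 - 29*x - 44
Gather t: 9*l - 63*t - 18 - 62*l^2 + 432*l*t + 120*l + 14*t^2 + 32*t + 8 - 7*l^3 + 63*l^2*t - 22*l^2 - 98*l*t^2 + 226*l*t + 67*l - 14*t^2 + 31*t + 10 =-7*l^3 - 84*l^2 - 98*l*t^2 + 196*l + t*(63*l^2 + 658*l)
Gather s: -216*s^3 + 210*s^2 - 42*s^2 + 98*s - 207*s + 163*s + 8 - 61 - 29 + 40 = -216*s^3 + 168*s^2 + 54*s - 42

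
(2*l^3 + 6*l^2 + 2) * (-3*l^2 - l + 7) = -6*l^5 - 20*l^4 + 8*l^3 + 36*l^2 - 2*l + 14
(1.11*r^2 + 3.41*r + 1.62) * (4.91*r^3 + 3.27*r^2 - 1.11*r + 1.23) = 5.4501*r^5 + 20.3728*r^4 + 17.8728*r^3 + 2.8776*r^2 + 2.3961*r + 1.9926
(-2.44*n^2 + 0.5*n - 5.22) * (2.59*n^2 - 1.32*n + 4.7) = -6.3196*n^4 + 4.5158*n^3 - 25.6478*n^2 + 9.2404*n - 24.534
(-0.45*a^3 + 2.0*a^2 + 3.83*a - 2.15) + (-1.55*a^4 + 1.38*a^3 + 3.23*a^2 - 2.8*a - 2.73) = -1.55*a^4 + 0.93*a^3 + 5.23*a^2 + 1.03*a - 4.88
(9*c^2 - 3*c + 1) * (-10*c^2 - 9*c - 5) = -90*c^4 - 51*c^3 - 28*c^2 + 6*c - 5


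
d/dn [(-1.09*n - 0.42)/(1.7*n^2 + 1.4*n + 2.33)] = (1.853*n^2 + 1.428*n - 1.9517)/(2.89*n^4 + 4.76*n^3 + 9.882*n^2 + 6.524*n + 5.4289)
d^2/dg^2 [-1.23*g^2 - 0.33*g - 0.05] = -2.46000000000000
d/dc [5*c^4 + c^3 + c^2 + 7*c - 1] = 20*c^3 + 3*c^2 + 2*c + 7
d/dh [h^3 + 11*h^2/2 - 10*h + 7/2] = 3*h^2 + 11*h - 10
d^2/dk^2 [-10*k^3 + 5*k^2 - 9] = 10 - 60*k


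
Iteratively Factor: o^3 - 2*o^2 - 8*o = (o + 2)*(o^2 - 4*o) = (o - 4)*(o + 2)*(o)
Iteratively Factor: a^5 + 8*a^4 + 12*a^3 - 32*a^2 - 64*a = (a + 4)*(a^4 + 4*a^3 - 4*a^2 - 16*a) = a*(a + 4)*(a^3 + 4*a^2 - 4*a - 16) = a*(a + 4)^2*(a^2 - 4) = a*(a - 2)*(a + 4)^2*(a + 2)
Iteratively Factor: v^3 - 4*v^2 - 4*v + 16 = (v - 2)*(v^2 - 2*v - 8) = (v - 4)*(v - 2)*(v + 2)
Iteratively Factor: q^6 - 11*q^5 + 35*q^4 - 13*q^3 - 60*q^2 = (q - 5)*(q^5 - 6*q^4 + 5*q^3 + 12*q^2) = q*(q - 5)*(q^4 - 6*q^3 + 5*q^2 + 12*q) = q*(q - 5)*(q - 4)*(q^3 - 2*q^2 - 3*q) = q*(q - 5)*(q - 4)*(q - 3)*(q^2 + q) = q^2*(q - 5)*(q - 4)*(q - 3)*(q + 1)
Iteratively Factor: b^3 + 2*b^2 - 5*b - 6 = (b - 2)*(b^2 + 4*b + 3) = (b - 2)*(b + 3)*(b + 1)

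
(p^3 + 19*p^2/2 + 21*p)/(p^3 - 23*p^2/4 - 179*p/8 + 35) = 4*p*(p + 6)/(4*p^2 - 37*p + 40)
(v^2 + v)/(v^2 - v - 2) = v/(v - 2)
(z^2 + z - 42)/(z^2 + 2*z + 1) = (z^2 + z - 42)/(z^2 + 2*z + 1)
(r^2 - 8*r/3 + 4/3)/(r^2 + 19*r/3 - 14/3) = (r - 2)/(r + 7)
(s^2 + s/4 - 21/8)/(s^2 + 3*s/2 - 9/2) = (s + 7/4)/(s + 3)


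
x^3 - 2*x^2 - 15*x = x*(x - 5)*(x + 3)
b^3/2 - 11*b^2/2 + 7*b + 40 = (b/2 + 1)*(b - 8)*(b - 5)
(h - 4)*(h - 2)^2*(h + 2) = h^4 - 6*h^3 + 4*h^2 + 24*h - 32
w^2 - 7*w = w*(w - 7)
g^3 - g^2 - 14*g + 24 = (g - 3)*(g - 2)*(g + 4)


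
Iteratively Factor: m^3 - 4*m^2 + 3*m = (m - 1)*(m^2 - 3*m) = m*(m - 1)*(m - 3)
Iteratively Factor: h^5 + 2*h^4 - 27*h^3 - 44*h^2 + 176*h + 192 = (h + 4)*(h^4 - 2*h^3 - 19*h^2 + 32*h + 48) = (h + 4)^2*(h^3 - 6*h^2 + 5*h + 12) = (h - 4)*(h + 4)^2*(h^2 - 2*h - 3) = (h - 4)*(h + 1)*(h + 4)^2*(h - 3)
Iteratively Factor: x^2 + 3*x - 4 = (x + 4)*(x - 1)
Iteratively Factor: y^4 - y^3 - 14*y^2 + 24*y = (y)*(y^3 - y^2 - 14*y + 24) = y*(y - 3)*(y^2 + 2*y - 8) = y*(y - 3)*(y + 4)*(y - 2)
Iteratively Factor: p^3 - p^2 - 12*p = (p - 4)*(p^2 + 3*p) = (p - 4)*(p + 3)*(p)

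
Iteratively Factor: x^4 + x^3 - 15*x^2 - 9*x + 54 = (x - 2)*(x^3 + 3*x^2 - 9*x - 27) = (x - 2)*(x + 3)*(x^2 - 9) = (x - 3)*(x - 2)*(x + 3)*(x + 3)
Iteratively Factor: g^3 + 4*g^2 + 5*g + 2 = (g + 1)*(g^2 + 3*g + 2) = (g + 1)*(g + 2)*(g + 1)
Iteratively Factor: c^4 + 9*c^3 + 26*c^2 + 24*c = (c + 2)*(c^3 + 7*c^2 + 12*c) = c*(c + 2)*(c^2 + 7*c + 12) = c*(c + 2)*(c + 4)*(c + 3)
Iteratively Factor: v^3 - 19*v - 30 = (v + 3)*(v^2 - 3*v - 10) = (v + 2)*(v + 3)*(v - 5)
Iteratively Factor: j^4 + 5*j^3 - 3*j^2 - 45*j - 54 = (j - 3)*(j^3 + 8*j^2 + 21*j + 18) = (j - 3)*(j + 2)*(j^2 + 6*j + 9) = (j - 3)*(j + 2)*(j + 3)*(j + 3)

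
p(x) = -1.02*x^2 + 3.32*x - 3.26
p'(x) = 3.32 - 2.04*x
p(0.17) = -2.73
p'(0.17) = 2.97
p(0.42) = -2.05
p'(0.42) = 2.46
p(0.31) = -2.33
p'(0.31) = 2.69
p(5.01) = -12.23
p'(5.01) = -6.90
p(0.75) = -1.34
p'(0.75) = 1.79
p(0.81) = -1.24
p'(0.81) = 1.67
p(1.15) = -0.79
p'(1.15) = 0.97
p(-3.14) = -23.74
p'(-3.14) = 9.73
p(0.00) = -3.26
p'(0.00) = 3.32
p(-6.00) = -59.90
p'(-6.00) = 15.56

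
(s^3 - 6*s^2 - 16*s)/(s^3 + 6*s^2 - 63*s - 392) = s*(s + 2)/(s^2 + 14*s + 49)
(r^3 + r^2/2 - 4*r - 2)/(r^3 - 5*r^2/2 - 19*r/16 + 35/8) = 8*(2*r^2 + 5*r + 2)/(16*r^2 - 8*r - 35)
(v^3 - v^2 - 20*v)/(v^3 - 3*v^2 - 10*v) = (v + 4)/(v + 2)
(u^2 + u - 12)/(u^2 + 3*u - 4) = (u - 3)/(u - 1)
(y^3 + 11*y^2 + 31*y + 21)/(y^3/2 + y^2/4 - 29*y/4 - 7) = 4*(y^2 + 10*y + 21)/(2*y^2 - y - 28)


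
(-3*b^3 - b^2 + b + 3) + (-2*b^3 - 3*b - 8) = -5*b^3 - b^2 - 2*b - 5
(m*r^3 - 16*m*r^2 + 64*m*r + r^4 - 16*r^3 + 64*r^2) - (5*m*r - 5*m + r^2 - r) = m*r^3 - 16*m*r^2 + 59*m*r + 5*m + r^4 - 16*r^3 + 63*r^2 + r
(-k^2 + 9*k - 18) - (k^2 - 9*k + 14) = -2*k^2 + 18*k - 32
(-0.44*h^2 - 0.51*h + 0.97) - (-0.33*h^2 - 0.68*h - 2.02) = -0.11*h^2 + 0.17*h + 2.99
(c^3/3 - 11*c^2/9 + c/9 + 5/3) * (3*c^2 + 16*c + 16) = c^5 + 5*c^4/3 - 125*c^3/9 - 115*c^2/9 + 256*c/9 + 80/3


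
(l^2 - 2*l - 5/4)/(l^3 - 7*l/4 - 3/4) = (2*l - 5)/(2*l^2 - l - 3)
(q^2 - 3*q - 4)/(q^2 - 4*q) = (q + 1)/q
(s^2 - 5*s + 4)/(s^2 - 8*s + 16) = (s - 1)/(s - 4)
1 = 1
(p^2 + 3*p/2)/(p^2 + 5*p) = (p + 3/2)/(p + 5)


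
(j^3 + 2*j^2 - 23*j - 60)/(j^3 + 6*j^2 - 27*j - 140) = (j + 3)/(j + 7)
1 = 1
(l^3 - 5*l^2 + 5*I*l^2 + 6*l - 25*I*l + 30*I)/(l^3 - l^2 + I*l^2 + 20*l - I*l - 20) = (l^2 - 5*l + 6)/(l^2 - l*(1 + 4*I) + 4*I)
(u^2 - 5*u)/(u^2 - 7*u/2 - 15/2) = 2*u/(2*u + 3)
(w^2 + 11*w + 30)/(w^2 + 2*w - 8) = (w^2 + 11*w + 30)/(w^2 + 2*w - 8)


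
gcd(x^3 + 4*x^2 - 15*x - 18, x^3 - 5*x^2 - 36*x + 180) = x + 6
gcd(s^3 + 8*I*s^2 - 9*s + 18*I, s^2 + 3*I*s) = s + 3*I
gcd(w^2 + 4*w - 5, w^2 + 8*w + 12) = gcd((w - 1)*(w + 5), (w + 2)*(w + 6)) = 1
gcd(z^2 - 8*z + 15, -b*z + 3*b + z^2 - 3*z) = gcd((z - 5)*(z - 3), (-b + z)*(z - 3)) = z - 3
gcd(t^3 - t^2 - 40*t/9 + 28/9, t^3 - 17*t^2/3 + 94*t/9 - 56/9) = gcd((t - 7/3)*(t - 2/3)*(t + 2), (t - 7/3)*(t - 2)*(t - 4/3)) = t - 7/3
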